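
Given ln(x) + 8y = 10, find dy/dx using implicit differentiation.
Differentiate the relation implicitly: treat y = y(x) and apply the chain rule, so every y-derivative picks up a y' = dy/dx factor.

With everything moved to the left-hand side, differentiate term by term:
  d/dx[8y] = 8·y'
  d/dx[ln(x)] = 1/x
  d/dx[-10] = 0

Separating the contributions that come from x directly and those that come through y:
  without y':      1/x
  multiplying y':  8

so (1/x) + (8)·y' = 0, and therefore
  dy/dx = -(1/x)/(8) = -1/(8x)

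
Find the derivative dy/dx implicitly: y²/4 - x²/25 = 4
Take d/dx of both sides. Since y is implicitly a function of x, the chain rule attaches a y' = dy/dx factor whenever we differentiate through y.

Set F(x, y) = (left side) − (right side), so the curve is F = 0. Differentiating each term of F:
  d/dx[-x^2/25] = -2x/25
  d/dx[y^2/4] = y·y'/2
  d/dx[-4] = 0

Collecting, the y'-free part is the partial derivative in x and the y' coefficient is the partial derivative in y:
  ∂F/∂x = -2x/25
  ∂F/∂y = y/2

so d/dx[F(x, y(x))] = ∂F/∂x + (∂F/∂y)·y' = 0. Rearranging,
  dy/dx = -(∂F/∂x)/(∂F/∂y) = -(-2x/25)/(y/2) = 4x/(25y)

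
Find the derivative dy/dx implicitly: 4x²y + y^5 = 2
Apply d/dx to both sides, remembering that y depends on x. Each occurrence of y therefore brings in a y' = dy/dx via the chain rule.

With F(x, y) equal to the left-hand side minus the right, differentiate F term by term:
  d/dx[4x^2y] = 4x^2·y' + 8xy
  d/dx[y^5] = 5y^4·y'
  d/dx[-2] = 0
Adding these up, d/dx[F] = 0 becomes
  (8xy) + (4x^2 + 5y^4)·y' = 0,
so isolating y',
  dy/dx = -(8xy)/(4x^2 + 5y^4) = -8xy/(4x^2 + 5y^4)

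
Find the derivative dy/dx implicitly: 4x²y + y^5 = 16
Apply d/dx to both sides, remembering that y depends on x. Each occurrence of y therefore brings in a y' = dy/dx via the chain rule.

With F(x, y) equal to the left-hand side minus the right, differentiate F term by term:
  d/dx[4x^2y] = 4x^2·y' + 8xy
  d/dx[y^5] = 5y^4·y'
  d/dx[-16] = 0
Adding these up, d/dx[F] = 0 becomes
  (8xy) + (4x^2 + 5y^4)·y' = 0,
so isolating y',
  dy/dx = -(8xy)/(4x^2 + 5y^4) = -8xy/(4x^2 + 5y^4)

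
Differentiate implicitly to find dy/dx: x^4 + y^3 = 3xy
Take d/dx of both sides. Since y is implicitly a function of x, the chain rule attaches a y' = dy/dx factor whenever we differentiate through y.

Set F(x, y) = (left side) − (right side), so the curve is F = 0. Differentiating each term of F:
  d/dx[x^4] = 4x^3
  d/dx[-3xy] = -3x·y' - 3y
  d/dx[y^3] = 3y^2·y'

Collecting, the y'-free part is the partial derivative in x and the y' coefficient is the partial derivative in y:
  ∂F/∂x = 4x^3 - 3y
  ∂F/∂y = -3x + 3y^2

so d/dx[F(x, y(x))] = ∂F/∂x + (∂F/∂y)·y' = 0. Rearranging,
  dy/dx = -(∂F/∂x)/(∂F/∂y) = -(4x^3 - 3y)/(-3x + 3y^2) = (4x^3/3 - y)/(x - y^2)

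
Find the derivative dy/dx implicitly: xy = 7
Differentiate the relation implicitly: treat y = y(x) and apply the chain rule, so every y-derivative picks up a y' = dy/dx factor.

With everything moved to the left-hand side, differentiate term by term:
  d/dx[xy] = x·y' + y
  d/dx[-7] = 0

Separating the contributions that come from x directly and those that come through y:
  without y':      y
  multiplying y':  x

so (y) + (x)·y' = 0, and therefore
  dy/dx = -(y)/(x) = -y/x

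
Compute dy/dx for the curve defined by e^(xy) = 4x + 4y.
Take d/dx of both sides. Since y is implicitly a function of x, the chain rule attaches a y' = dy/dx factor whenever we differentiate through y.

Set F(x, y) = (left side) − (right side), so the curve is F = 0. Differentiating each term of F:
  d/dx[-4x] = -4
  d/dx[-4y] = -4·y'
  d/dx[e^(xy)] = (x·y' + y)·e^(xy)

Collecting, the y'-free part is the partial derivative in x and the y' coefficient is the partial derivative in y:
  ∂F/∂x = y·e^(xy) - 4
  ∂F/∂y = x·e^(xy) - 4

so d/dx[F(x, y(x))] = ∂F/∂x + (∂F/∂y)·y' = 0. Rearranging,
  dy/dx = -(∂F/∂x)/(∂F/∂y) = -(y·e^(xy) - 4)/(x·e^(xy) - 4) = (-y·e^(xy) + 4)/(x·e^(xy) - 4)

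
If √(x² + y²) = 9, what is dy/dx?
Apply d/dx to both sides, remembering that y depends on x. Each occurrence of y therefore brings in a y' = dy/dx via the chain rule.

With F(x, y) equal to the left-hand side minus the right, differentiate F term by term:
  d/dx[√(x^2 + y^2)] = (x + y·y')/√(x^2 + y^2)
  d/dx[-9] = 0
Adding these up, d/dx[F] = 0 becomes
  (x/√(x^2 + y^2)) + (y/√(x^2 + y^2))·y' = 0,
so isolating y',
  dy/dx = -(x/√(x^2 + y^2))/(y/√(x^2 + y^2)) = -x/y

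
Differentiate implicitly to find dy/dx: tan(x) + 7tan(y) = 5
Differentiate the relation implicitly: treat y = y(x) and apply the chain rule, so every y-derivative picks up a y' = dy/dx factor.

With everything moved to the left-hand side, differentiate term by term:
  d/dx[tan(x)] = tan(x)^2 + 1
  d/dx[7tan(y)] = 7·y'(tan(y)^2 + 1)
  d/dx[-5] = 0

Separating the contributions that come from x directly and those that come through y:
  without y':      tan(x)^2 + 1
  multiplying y':  7tan(y)^2 + 7

so (tan(x)^2 + 1) + (7tan(y)^2 + 7)·y' = 0, and therefore
  dy/dx = -(tan(x)^2 + 1)/(7tan(y)^2 + 7) = -cos(y)^2/(7cos(x)^2)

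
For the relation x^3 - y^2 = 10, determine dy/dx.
Take d/dx of both sides. Since y is implicitly a function of x, the chain rule attaches a y' = dy/dx factor whenever we differentiate through y.

Set F(x, y) = (left side) − (right side), so the curve is F = 0. Differentiating each term of F:
  d/dx[x^3] = 3x^2
  d/dx[-y^2] = -2y·y'
  d/dx[-10] = 0

Collecting, the y'-free part is the partial derivative in x and the y' coefficient is the partial derivative in y:
  ∂F/∂x = 3x^2
  ∂F/∂y = -2y

so d/dx[F(x, y(x))] = ∂F/∂x + (∂F/∂y)·y' = 0. Rearranging,
  dy/dx = -(∂F/∂x)/(∂F/∂y) = -(3x^2)/(-2y) = 3x^2/(2y)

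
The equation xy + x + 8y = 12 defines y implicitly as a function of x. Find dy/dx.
Differentiate both sides with respect to x, treating y as y(x). By the chain rule, any term containing y contributes a factor of y' = dy/dx when we differentiate it.

Move every term to one side and write the relation as F(x, y) = 0. Term by term,
  d/dx[xy] = x·y' + y
  d/dx[x] = 1
  d/dx[8y] = 8·y'
  d/dx[-12] = 0

The pieces without y' make up ∂F/∂x and the coefficient of y' is ∂F/∂y:
  ∂F/∂x = y + 1,
  ∂F/∂y = x + 8.

Since d/dx[F] = ∂F/∂x + (∂F/∂y)·y' = 0, solve for y':
  (∂F/∂y)·y' = -∂F/∂x
  dy/dx = -(∂F/∂x)/(∂F/∂y) = -(y + 1)/(x + 8) = (-y - 1)/(x + 8)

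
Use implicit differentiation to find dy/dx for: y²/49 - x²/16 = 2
Differentiate both sides with respect to x, treating y as y(x). By the chain rule, any term containing y contributes a factor of y' = dy/dx when we differentiate it.

Move every term to one side and write the relation as F(x, y) = 0. Term by term,
  d/dx[-x^2/16] = -x/8
  d/dx[y^2/49] = 2y·y'/49
  d/dx[-2] = 0

The pieces without y' make up ∂F/∂x and the coefficient of y' is ∂F/∂y:
  ∂F/∂x = -x/8,
  ∂F/∂y = 2y/49.

Since d/dx[F] = ∂F/∂x + (∂F/∂y)·y' = 0, solve for y':
  (∂F/∂y)·y' = -∂F/∂x
  dy/dx = -(∂F/∂x)/(∂F/∂y) = -(-x/8)/(2y/49) = 49x/(16y)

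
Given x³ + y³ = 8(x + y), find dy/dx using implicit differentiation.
Differentiate the relation implicitly: treat y = y(x) and apply the chain rule, so every y-derivative picks up a y' = dy/dx factor.

With everything moved to the left-hand side, differentiate term by term:
  d/dx[x^3] = 3x^2
  d/dx[-8x] = -8
  d/dx[y^3] = 3y^2·y'
  d/dx[-8y] = -8·y'

Separating the contributions that come from x directly and those that come through y:
  without y':      3x^2 - 8
  multiplying y':  3y^2 - 8

so (3x^2 - 8) + (3y^2 - 8)·y' = 0, and therefore
  dy/dx = -(3x^2 - 8)/(3y^2 - 8) = (8 - 3x^2)/(3y^2 - 8)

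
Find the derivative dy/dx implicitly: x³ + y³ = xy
Differentiate the relation implicitly: treat y = y(x) and apply the chain rule, so every y-derivative picks up a y' = dy/dx factor.

With everything moved to the left-hand side, differentiate term by term:
  d/dx[x^3] = 3x^2
  d/dx[-xy] = -x·y' - y
  d/dx[y^3] = 3y^2·y'

Separating the contributions that come from x directly and those that come through y:
  without y':      3x^2 - y
  multiplying y':  -x + 3y^2

so (3x^2 - y) + (-x + 3y^2)·y' = 0, and therefore
  dy/dx = -(3x^2 - y)/(-x + 3y^2) = (3x^2 - y)/(x - 3y^2)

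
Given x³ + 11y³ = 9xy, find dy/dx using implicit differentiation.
Take d/dx of both sides. Since y is implicitly a function of x, the chain rule attaches a y' = dy/dx factor whenever we differentiate through y.

Set F(x, y) = (left side) − (right side), so the curve is F = 0. Differentiating each term of F:
  d/dx[x^3] = 3x^2
  d/dx[-9xy] = -9x·y' - 9y
  d/dx[11y^3] = 33y^2·y'

Collecting, the y'-free part is the partial derivative in x and the y' coefficient is the partial derivative in y:
  ∂F/∂x = 3x^2 - 9y
  ∂F/∂y = -9x + 33y^2

so d/dx[F(x, y(x))] = ∂F/∂x + (∂F/∂y)·y' = 0. Rearranging,
  dy/dx = -(∂F/∂x)/(∂F/∂y) = -(3x^2 - 9y)/(-9x + 33y^2) = (x^2 - 3y)/(3x - 11y^2)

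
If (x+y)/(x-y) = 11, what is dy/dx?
Differentiate the relation implicitly: treat y = y(x) and apply the chain rule, so every y-derivative picks up a y' = dy/dx factor.

With everything moved to the left-hand side, differentiate term by term:
  d/dx[(x + y)/(x - y)] = (y' + 1)/(x - y) + (x + y)(y' - 1)/(x - y)^2
  d/dx[-11] = 0

Separating the contributions that come from x directly and those that come through y:
  without y':      1/(x - y) - (x + y)/(x - y)^2
  multiplying y':  1/(x - y) + (x + y)/(x - y)^2

so (1/(x - y) - (x + y)/(x - y)^2) + (1/(x - y) + (x + y)/(x - y)^2)·y' = 0, and therefore
  dy/dx = -(1/(x - y) - (x + y)/(x - y)^2)/(1/(x - y) + (x + y)/(x - y)^2)
        = -(-2y/(x - y)^2)/(2x/(x - y)^2) = y/x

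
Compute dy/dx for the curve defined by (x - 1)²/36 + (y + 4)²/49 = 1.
Apply d/dx to both sides, remembering that y depends on x. Each occurrence of y therefore brings in a y' = dy/dx via the chain rule.

With F(x, y) equal to the left-hand side minus the right, differentiate F term by term:
  d/dx[(x - 1)^2/36] = x/18 - 1/18
  d/dx[(y + 4)^2/49] = 2·y'(y + 4)/49
  d/dx[-1] = 0
Adding these up, d/dx[F] = 0 becomes
  (x/18 - 1/18) + (2y/49 + 8/49)·y' = 0,
so isolating y',
  dy/dx = -(x/18 - 1/18)/(2y/49 + 8/49)
        = -((x - 1)/18)/(2(y + 4)/49) = 49(1 - x)/(36(y + 4))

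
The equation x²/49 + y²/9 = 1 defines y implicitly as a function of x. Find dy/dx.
Take d/dx of both sides. Since y is implicitly a function of x, the chain rule attaches a y' = dy/dx factor whenever we differentiate through y.

Set F(x, y) = (left side) − (right side), so the curve is F = 0. Differentiating each term of F:
  d/dx[x^2/49] = 2x/49
  d/dx[y^2/9] = 2y·y'/9
  d/dx[-1] = 0

Collecting, the y'-free part is the partial derivative in x and the y' coefficient is the partial derivative in y:
  ∂F/∂x = 2x/49
  ∂F/∂y = 2y/9

so d/dx[F(x, y(x))] = ∂F/∂x + (∂F/∂y)·y' = 0. Rearranging,
  dy/dx = -(∂F/∂x)/(∂F/∂y) = -(2x/49)/(2y/9) = -9x/(49y)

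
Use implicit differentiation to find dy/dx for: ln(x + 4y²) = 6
Apply d/dx to both sides, remembering that y depends on x. Each occurrence of y therefore brings in a y' = dy/dx via the chain rule.

With F(x, y) equal to the left-hand side minus the right, differentiate F term by term:
  d/dx[ln(x + 4y^2)] = (8y·y' + 1)/(x + 4y^2)
  d/dx[-6] = 0
Adding these up, d/dx[F] = 0 becomes
  (1/(x + 4y^2)) + (8y/(x + 4y^2))·y' = 0,
so isolating y',
  dy/dx = -(1/(x + 4y^2))/(8y/(x + 4y^2)) = -1/(8y)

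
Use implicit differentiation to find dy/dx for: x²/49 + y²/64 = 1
Differentiate both sides with respect to x, treating y as y(x). By the chain rule, any term containing y contributes a factor of y' = dy/dx when we differentiate it.

Move every term to one side and write the relation as F(x, y) = 0. Term by term,
  d/dx[x^2/49] = 2x/49
  d/dx[y^2/64] = y·y'/32
  d/dx[-1] = 0

The pieces without y' make up ∂F/∂x and the coefficient of y' is ∂F/∂y:
  ∂F/∂x = 2x/49,
  ∂F/∂y = y/32.

Since d/dx[F] = ∂F/∂x + (∂F/∂y)·y' = 0, solve for y':
  (∂F/∂y)·y' = -∂F/∂x
  dy/dx = -(∂F/∂x)/(∂F/∂y) = -(2x/49)/(y/32) = -64x/(49y)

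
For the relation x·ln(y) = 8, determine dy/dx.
Apply d/dx to both sides, remembering that y depends on x. Each occurrence of y therefore brings in a y' = dy/dx via the chain rule.

With F(x, y) equal to the left-hand side minus the right, differentiate F term by term:
  d/dx[x·ln(y)] = x·y'/y + ln(y)
  d/dx[-8] = 0
Adding these up, d/dx[F] = 0 becomes
  (ln(y)) + (x/y)·y' = 0,
so isolating y',
  dy/dx = -(ln(y))/(x/y) = -y·ln(y)/x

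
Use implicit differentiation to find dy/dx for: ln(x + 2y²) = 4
Differentiate the relation implicitly: treat y = y(x) and apply the chain rule, so every y-derivative picks up a y' = dy/dx factor.

With everything moved to the left-hand side, differentiate term by term:
  d/dx[ln(x + 2y^2)] = (4y·y' + 1)/(x + 2y^2)
  d/dx[-4] = 0

Separating the contributions that come from x directly and those that come through y:
  without y':      1/(x + 2y^2)
  multiplying y':  4y/(x + 2y^2)

so (1/(x + 2y^2)) + (4y/(x + 2y^2))·y' = 0, and therefore
  dy/dx = -(1/(x + 2y^2))/(4y/(x + 2y^2)) = -1/(4y)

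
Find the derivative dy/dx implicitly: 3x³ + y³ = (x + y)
Take d/dx of both sides. Since y is implicitly a function of x, the chain rule attaches a y' = dy/dx factor whenever we differentiate through y.

Set F(x, y) = (left side) − (right side), so the curve is F = 0. Differentiating each term of F:
  d/dx[3x^3] = 9x^2
  d/dx[-x] = -1
  d/dx[y^3] = 3y^2·y'
  d/dx[-y] = -y'

Collecting, the y'-free part is the partial derivative in x and the y' coefficient is the partial derivative in y:
  ∂F/∂x = 9x^2 - 1
  ∂F/∂y = 3y^2 - 1

so d/dx[F(x, y(x))] = ∂F/∂x + (∂F/∂y)·y' = 0. Rearranging,
  dy/dx = -(∂F/∂x)/(∂F/∂y) = -(9x^2 - 1)/(3y^2 - 1) = (1 - 9x^2)/(3y^2 - 1)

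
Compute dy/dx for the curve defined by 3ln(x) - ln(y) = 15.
Differentiate both sides with respect to x, treating y as y(x). By the chain rule, any term containing y contributes a factor of y' = dy/dx when we differentiate it.

Move every term to one side and write the relation as F(x, y) = 0. Term by term,
  d/dx[3ln(x)] = 3/x
  d/dx[-ln(y)] = -y'/y
  d/dx[-15] = 0

The pieces without y' make up ∂F/∂x and the coefficient of y' is ∂F/∂y:
  ∂F/∂x = 3/x,
  ∂F/∂y = -1/y.

Since d/dx[F] = ∂F/∂x + (∂F/∂y)·y' = 0, solve for y':
  (∂F/∂y)·y' = -∂F/∂x
  dy/dx = -(∂F/∂x)/(∂F/∂y) = -(3/x)/(-1/y) = 3y/x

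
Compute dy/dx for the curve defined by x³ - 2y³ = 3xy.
Take d/dx of both sides. Since y is implicitly a function of x, the chain rule attaches a y' = dy/dx factor whenever we differentiate through y.

Set F(x, y) = (left side) − (right side), so the curve is F = 0. Differentiating each term of F:
  d/dx[x^3] = 3x^2
  d/dx[-3xy] = -3x·y' - 3y
  d/dx[-2y^3] = -6y^2·y'

Collecting, the y'-free part is the partial derivative in x and the y' coefficient is the partial derivative in y:
  ∂F/∂x = 3x^2 - 3y
  ∂F/∂y = -3x - 6y^2

so d/dx[F(x, y(x))] = ∂F/∂x + (∂F/∂y)·y' = 0. Rearranging,
  dy/dx = -(∂F/∂x)/(∂F/∂y) = -(3x^2 - 3y)/(-3x - 6y^2) = (x^2 - y)/(x + 2y^2)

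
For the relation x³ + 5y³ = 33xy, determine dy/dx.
Differentiate both sides with respect to x, treating y as y(x). By the chain rule, any term containing y contributes a factor of y' = dy/dx when we differentiate it.

Move every term to one side and write the relation as F(x, y) = 0. Term by term,
  d/dx[x^3] = 3x^2
  d/dx[-33xy] = -33x·y' - 33y
  d/dx[5y^3] = 15y^2·y'

The pieces without y' make up ∂F/∂x and the coefficient of y' is ∂F/∂y:
  ∂F/∂x = 3x^2 - 33y,
  ∂F/∂y = -33x + 15y^2.

Since d/dx[F] = ∂F/∂x + (∂F/∂y)·y' = 0, solve for y':
  (∂F/∂y)·y' = -∂F/∂x
  dy/dx = -(∂F/∂x)/(∂F/∂y) = -(3x^2 - 33y)/(-33x + 15y^2) = (x^2 - 11y)/(11x - 5y^2)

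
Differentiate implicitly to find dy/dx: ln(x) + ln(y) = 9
Take d/dx of both sides. Since y is implicitly a function of x, the chain rule attaches a y' = dy/dx factor whenever we differentiate through y.

Set F(x, y) = (left side) − (right side), so the curve is F = 0. Differentiating each term of F:
  d/dx[ln(x)] = 1/x
  d/dx[ln(y)] = y'/y
  d/dx[-9] = 0

Collecting, the y'-free part is the partial derivative in x and the y' coefficient is the partial derivative in y:
  ∂F/∂x = 1/x
  ∂F/∂y = 1/y

so d/dx[F(x, y(x))] = ∂F/∂x + (∂F/∂y)·y' = 0. Rearranging,
  dy/dx = -(∂F/∂x)/(∂F/∂y) = -(1/x)/(1/y) = -y/x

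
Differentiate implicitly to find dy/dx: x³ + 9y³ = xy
Apply d/dx to both sides, remembering that y depends on x. Each occurrence of y therefore brings in a y' = dy/dx via the chain rule.

With F(x, y) equal to the left-hand side minus the right, differentiate F term by term:
  d/dx[x^3] = 3x^2
  d/dx[-xy] = -x·y' - y
  d/dx[9y^3] = 27y^2·y'
Adding these up, d/dx[F] = 0 becomes
  (3x^2 - y) + (-x + 27y^2)·y' = 0,
so isolating y',
  dy/dx = -(3x^2 - y)/(-x + 27y^2) = (3x^2 - y)/(x - 27y^2)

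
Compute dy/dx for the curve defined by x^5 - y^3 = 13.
Apply d/dx to both sides, remembering that y depends on x. Each occurrence of y therefore brings in a y' = dy/dx via the chain rule.

With F(x, y) equal to the left-hand side minus the right, differentiate F term by term:
  d/dx[x^5] = 5x^4
  d/dx[-y^3] = -3y^2·y'
  d/dx[-13] = 0
Adding these up, d/dx[F] = 0 becomes
  (5x^4) + (-3y^2)·y' = 0,
so isolating y',
  dy/dx = -(5x^4)/(-3y^2) = 5x^4/(3y^2)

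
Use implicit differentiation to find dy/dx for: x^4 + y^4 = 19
Differentiate the relation implicitly: treat y = y(x) and apply the chain rule, so every y-derivative picks up a y' = dy/dx factor.

With everything moved to the left-hand side, differentiate term by term:
  d/dx[x^4] = 4x^3
  d/dx[y^4] = 4y^3·y'
  d/dx[-19] = 0

Separating the contributions that come from x directly and those that come through y:
  without y':      4x^3
  multiplying y':  4y^3

so (4x^3) + (4y^3)·y' = 0, and therefore
  dy/dx = -(4x^3)/(4y^3) = -x^3/y^3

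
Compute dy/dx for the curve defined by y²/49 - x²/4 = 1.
Differentiate the relation implicitly: treat y = y(x) and apply the chain rule, so every y-derivative picks up a y' = dy/dx factor.

With everything moved to the left-hand side, differentiate term by term:
  d/dx[-x^2/4] = -x/2
  d/dx[y^2/49] = 2y·y'/49
  d/dx[-1] = 0

Separating the contributions that come from x directly and those that come through y:
  without y':      -x/2
  multiplying y':  2y/49

so (-x/2) + (2y/49)·y' = 0, and therefore
  dy/dx = -(-x/2)/(2y/49) = 49x/(4y)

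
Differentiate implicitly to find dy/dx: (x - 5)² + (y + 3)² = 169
Differentiate the relation implicitly: treat y = y(x) and apply the chain rule, so every y-derivative picks up a y' = dy/dx factor.

With everything moved to the left-hand side, differentiate term by term:
  d/dx[(x - 5)^2] = 2x - 10
  d/dx[(y + 3)^2] = 2·y'(y + 3)
  d/dx[-169] = 0

Separating the contributions that come from x directly and those that come through y:
  without y':      2x - 10
  multiplying y':  2y + 6

so (2x - 10) + (2y + 6)·y' = 0, and therefore
  dy/dx = -(2x - 10)/(2y + 6) = (5 - x)/(y + 3)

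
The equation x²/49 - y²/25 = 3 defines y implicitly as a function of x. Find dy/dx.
Differentiate the relation implicitly: treat y = y(x) and apply the chain rule, so every y-derivative picks up a y' = dy/dx factor.

With everything moved to the left-hand side, differentiate term by term:
  d/dx[x^2/49] = 2x/49
  d/dx[-y^2/25] = -2y·y'/25
  d/dx[-3] = 0

Separating the contributions that come from x directly and those that come through y:
  without y':      2x/49
  multiplying y':  -2y/25

so (2x/49) + (-2y/25)·y' = 0, and therefore
  dy/dx = -(2x/49)/(-2y/25) = 25x/(49y)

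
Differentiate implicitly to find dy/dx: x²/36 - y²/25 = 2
Apply d/dx to both sides, remembering that y depends on x. Each occurrence of y therefore brings in a y' = dy/dx via the chain rule.

With F(x, y) equal to the left-hand side minus the right, differentiate F term by term:
  d/dx[x^2/36] = x/18
  d/dx[-y^2/25] = -2y·y'/25
  d/dx[-2] = 0
Adding these up, d/dx[F] = 0 becomes
  (x/18) + (-2y/25)·y' = 0,
so isolating y',
  dy/dx = -(x/18)/(-2y/25) = 25x/(36y)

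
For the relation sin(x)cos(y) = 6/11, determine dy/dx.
Take d/dx of both sides. Since y is implicitly a function of x, the chain rule attaches a y' = dy/dx factor whenever we differentiate through y.

Set F(x, y) = (left side) − (right side), so the curve is F = 0. Differentiating each term of F:
  d/dx[sin(x)·cos(y)] = -y'·sin(x)·sin(y) + cos(x)·cos(y)
  d/dx[-6/11] = 0

Collecting, the y'-free part is the partial derivative in x and the y' coefficient is the partial derivative in y:
  ∂F/∂x = cos(x)·cos(y)
  ∂F/∂y = -sin(x)·sin(y)

so d/dx[F(x, y(x))] = ∂F/∂x + (∂F/∂y)·y' = 0. Rearranging,
  dy/dx = -(∂F/∂x)/(∂F/∂y) = -(cos(x)·cos(y))/(-sin(x)·sin(y)) = 1/(tan(x)·tan(y))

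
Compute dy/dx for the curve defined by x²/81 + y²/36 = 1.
Differentiate both sides with respect to x, treating y as y(x). By the chain rule, any term containing y contributes a factor of y' = dy/dx when we differentiate it.

Move every term to one side and write the relation as F(x, y) = 0. Term by term,
  d/dx[x^2/81] = 2x/81
  d/dx[y^2/36] = y·y'/18
  d/dx[-1] = 0

The pieces without y' make up ∂F/∂x and the coefficient of y' is ∂F/∂y:
  ∂F/∂x = 2x/81,
  ∂F/∂y = y/18.

Since d/dx[F] = ∂F/∂x + (∂F/∂y)·y' = 0, solve for y':
  (∂F/∂y)·y' = -∂F/∂x
  dy/dx = -(∂F/∂x)/(∂F/∂y) = -(2x/81)/(y/18) = -4x/(9y)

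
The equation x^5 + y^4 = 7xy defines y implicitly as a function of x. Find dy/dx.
Apply d/dx to both sides, remembering that y depends on x. Each occurrence of y therefore brings in a y' = dy/dx via the chain rule.

With F(x, y) equal to the left-hand side minus the right, differentiate F term by term:
  d/dx[x^5] = 5x^4
  d/dx[-7xy] = -7x·y' - 7y
  d/dx[y^4] = 4y^3·y'
Adding these up, d/dx[F] = 0 becomes
  (5x^4 - 7y) + (-7x + 4y^3)·y' = 0,
so isolating y',
  dy/dx = -(5x^4 - 7y)/(-7x + 4y^3) = (5x^4 - 7y)/(7x - 4y^3)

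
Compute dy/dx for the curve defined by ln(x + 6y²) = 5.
Differentiate both sides with respect to x, treating y as y(x). By the chain rule, any term containing y contributes a factor of y' = dy/dx when we differentiate it.

Move every term to one side and write the relation as F(x, y) = 0. Term by term,
  d/dx[ln(x + 6y^2)] = (12y·y' + 1)/(x + 6y^2)
  d/dx[-5] = 0

The pieces without y' make up ∂F/∂x and the coefficient of y' is ∂F/∂y:
  ∂F/∂x = 1/(x + 6y^2),
  ∂F/∂y = 12y/(x + 6y^2).

Since d/dx[F] = ∂F/∂x + (∂F/∂y)·y' = 0, solve for y':
  (∂F/∂y)·y' = -∂F/∂x
  dy/dx = -(∂F/∂x)/(∂F/∂y) = -(1/(x + 6y^2))/(12y/(x + 6y^2)) = -1/(12y)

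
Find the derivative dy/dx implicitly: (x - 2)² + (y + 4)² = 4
Apply d/dx to both sides, remembering that y depends on x. Each occurrence of y therefore brings in a y' = dy/dx via the chain rule.

With F(x, y) equal to the left-hand side minus the right, differentiate F term by term:
  d/dx[(x - 2)^2] = 2x - 4
  d/dx[(y + 4)^2] = 2·y'(y + 4)
  d/dx[-4] = 0
Adding these up, d/dx[F] = 0 becomes
  (2x - 4) + (2y + 8)·y' = 0,
so isolating y',
  dy/dx = -(2x - 4)/(2y + 8) = (2 - x)/(y + 4)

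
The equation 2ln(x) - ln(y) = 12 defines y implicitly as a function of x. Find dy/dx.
Apply d/dx to both sides, remembering that y depends on x. Each occurrence of y therefore brings in a y' = dy/dx via the chain rule.

With F(x, y) equal to the left-hand side minus the right, differentiate F term by term:
  d/dx[2ln(x)] = 2/x
  d/dx[-ln(y)] = -y'/y
  d/dx[-12] = 0
Adding these up, d/dx[F] = 0 becomes
  (2/x) + (-1/y)·y' = 0,
so isolating y',
  dy/dx = -(2/x)/(-1/y) = 2y/x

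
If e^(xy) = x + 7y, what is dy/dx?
Differentiate both sides with respect to x, treating y as y(x). By the chain rule, any term containing y contributes a factor of y' = dy/dx when we differentiate it.

Move every term to one side and write the relation as F(x, y) = 0. Term by term,
  d/dx[-x] = -1
  d/dx[-7y] = -7·y'
  d/dx[e^(xy)] = (x·y' + y)·e^(xy)

The pieces without y' make up ∂F/∂x and the coefficient of y' is ∂F/∂y:
  ∂F/∂x = y·e^(xy) - 1,
  ∂F/∂y = x·e^(xy) - 7.

Since d/dx[F] = ∂F/∂x + (∂F/∂y)·y' = 0, solve for y':
  (∂F/∂y)·y' = -∂F/∂x
  dy/dx = -(∂F/∂x)/(∂F/∂y) = -(y·e^(xy) - 1)/(x·e^(xy) - 7) = (-y·e^(xy) + 1)/(x·e^(xy) - 7)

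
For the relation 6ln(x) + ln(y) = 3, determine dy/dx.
Differentiate the relation implicitly: treat y = y(x) and apply the chain rule, so every y-derivative picks up a y' = dy/dx factor.

With everything moved to the left-hand side, differentiate term by term:
  d/dx[6ln(x)] = 6/x
  d/dx[ln(y)] = y'/y
  d/dx[-3] = 0

Separating the contributions that come from x directly and those that come through y:
  without y':      6/x
  multiplying y':  1/y

so (6/x) + (1/y)·y' = 0, and therefore
  dy/dx = -(6/x)/(1/y) = -6y/x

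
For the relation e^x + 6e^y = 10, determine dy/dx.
Apply d/dx to both sides, remembering that y depends on x. Each occurrence of y therefore brings in a y' = dy/dx via the chain rule.

With F(x, y) equal to the left-hand side minus the right, differentiate F term by term:
  d/dx[e^(x)] = e^(x)
  d/dx[6e^(y)] = 6·y'·e^(y)
  d/dx[-10] = 0
Adding these up, d/dx[F] = 0 becomes
  (e^(x)) + (6e^(y))·y' = 0,
so isolating y',
  dy/dx = -(e^(x))/(6e^(y)) = -e^(x - y)/6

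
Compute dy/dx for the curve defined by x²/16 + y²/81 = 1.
Differentiate the relation implicitly: treat y = y(x) and apply the chain rule, so every y-derivative picks up a y' = dy/dx factor.

With everything moved to the left-hand side, differentiate term by term:
  d/dx[x^2/16] = x/8
  d/dx[y^2/81] = 2y·y'/81
  d/dx[-1] = 0

Separating the contributions that come from x directly and those that come through y:
  without y':      x/8
  multiplying y':  2y/81

so (x/8) + (2y/81)·y' = 0, and therefore
  dy/dx = -(x/8)/(2y/81) = -81x/(16y)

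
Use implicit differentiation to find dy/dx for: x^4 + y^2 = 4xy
Differentiate both sides with respect to x, treating y as y(x). By the chain rule, any term containing y contributes a factor of y' = dy/dx when we differentiate it.

Move every term to one side and write the relation as F(x, y) = 0. Term by term,
  d/dx[x^4] = 4x^3
  d/dx[-4xy] = -4x·y' - 4y
  d/dx[y^2] = 2y·y'

The pieces without y' make up ∂F/∂x and the coefficient of y' is ∂F/∂y:
  ∂F/∂x = 4x^3 - 4y,
  ∂F/∂y = -4x + 2y.

Since d/dx[F] = ∂F/∂x + (∂F/∂y)·y' = 0, solve for y':
  (∂F/∂y)·y' = -∂F/∂x
  dy/dx = -(∂F/∂x)/(∂F/∂y) = -(4x^3 - 4y)/(-4x + 2y) = 2(x^3 - y)/(2x - y)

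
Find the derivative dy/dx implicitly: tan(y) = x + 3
Differentiate both sides with respect to x, treating y as y(x). By the chain rule, any term containing y contributes a factor of y' = dy/dx when we differentiate it.

Move every term to one side and write the relation as F(x, y) = 0. Term by term,
  d/dx[-x] = -1
  d/dx[tan(y)] = y'(tan(y)^2 + 1)
  d/dx[-3] = 0

The pieces without y' make up ∂F/∂x and the coefficient of y' is ∂F/∂y:
  ∂F/∂x = -1,
  ∂F/∂y = tan(y)^2 + 1.

Since d/dx[F] = ∂F/∂x + (∂F/∂y)·y' = 0, solve for y':
  (∂F/∂y)·y' = -∂F/∂x
  dy/dx = -(∂F/∂x)/(∂F/∂y) = -(-1)/(tan(y)^2 + 1) = cos(y)^2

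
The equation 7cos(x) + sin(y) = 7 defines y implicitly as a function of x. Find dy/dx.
Take d/dx of both sides. Since y is implicitly a function of x, the chain rule attaches a y' = dy/dx factor whenever we differentiate through y.

Set F(x, y) = (left side) − (right side), so the curve is F = 0. Differentiating each term of F:
  d/dx[sin(y)] = y'·cos(y)
  d/dx[7cos(x)] = -7sin(x)
  d/dx[-7] = 0

Collecting, the y'-free part is the partial derivative in x and the y' coefficient is the partial derivative in y:
  ∂F/∂x = -7sin(x)
  ∂F/∂y = cos(y)

so d/dx[F(x, y(x))] = ∂F/∂x + (∂F/∂y)·y' = 0. Rearranging,
  dy/dx = -(∂F/∂x)/(∂F/∂y) = -(-7sin(x))/(cos(y)) = 7sin(x)/cos(y)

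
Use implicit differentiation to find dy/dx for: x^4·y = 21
Differentiate both sides with respect to x, treating y as y(x). By the chain rule, any term containing y contributes a factor of y' = dy/dx when we differentiate it.

Move every term to one side and write the relation as F(x, y) = 0. Term by term,
  d/dx[x^4y] = x^4·y' + 4x^3y
  d/dx[-21] = 0

The pieces without y' make up ∂F/∂x and the coefficient of y' is ∂F/∂y:
  ∂F/∂x = 4x^3y,
  ∂F/∂y = x^4.

Since d/dx[F] = ∂F/∂x + (∂F/∂y)·y' = 0, solve for y':
  (∂F/∂y)·y' = -∂F/∂x
  dy/dx = -(∂F/∂x)/(∂F/∂y) = -(4x^3y)/(x^4) = -4y/x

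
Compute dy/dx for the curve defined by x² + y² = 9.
Differentiate both sides with respect to x, treating y as y(x). By the chain rule, any term containing y contributes a factor of y' = dy/dx when we differentiate it.

Move every term to one side and write the relation as F(x, y) = 0. Term by term,
  d/dx[x^2] = 2x
  d/dx[y^2] = 2y·y'
  d/dx[-9] = 0

The pieces without y' make up ∂F/∂x and the coefficient of y' is ∂F/∂y:
  ∂F/∂x = 2x,
  ∂F/∂y = 2y.

Since d/dx[F] = ∂F/∂x + (∂F/∂y)·y' = 0, solve for y':
  (∂F/∂y)·y' = -∂F/∂x
  dy/dx = -(∂F/∂x)/(∂F/∂y) = -(2x)/(2y) = -x/y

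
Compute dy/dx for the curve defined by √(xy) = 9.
Differentiate both sides with respect to x, treating y as y(x). By the chain rule, any term containing y contributes a factor of y' = dy/dx when we differentiate it.

Move every term to one side and write the relation as F(x, y) = 0. Term by term,
  d/dx[√(xy)] = √(xy)(x·y'/2 + y/2)/(xy)
  d/dx[-9] = 0

The pieces without y' make up ∂F/∂x and the coefficient of y' is ∂F/∂y:
  ∂F/∂x = √(xy)/(2x),
  ∂F/∂y = √(xy)/(2y).

Since d/dx[F] = ∂F/∂x + (∂F/∂y)·y' = 0, solve for y':
  (∂F/∂y)·y' = -∂F/∂x
  dy/dx = -(∂F/∂x)/(∂F/∂y) = -(√(xy)/(2x))/(√(xy)/(2y)) = -y/x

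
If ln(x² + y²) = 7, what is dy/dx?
Apply d/dx to both sides, remembering that y depends on x. Each occurrence of y therefore brings in a y' = dy/dx via the chain rule.

With F(x, y) equal to the left-hand side minus the right, differentiate F term by term:
  d/dx[ln(x^2 + y^2)] = (2x + 2y·y')/(x^2 + y^2)
  d/dx[-7] = 0
Adding these up, d/dx[F] = 0 becomes
  (2x/(x^2 + y^2)) + (2y/(x^2 + y^2))·y' = 0,
so isolating y',
  dy/dx = -(2x/(x^2 + y^2))/(2y/(x^2 + y^2)) = -x/y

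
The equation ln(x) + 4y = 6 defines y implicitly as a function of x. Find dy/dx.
Differentiate both sides with respect to x, treating y as y(x). By the chain rule, any term containing y contributes a factor of y' = dy/dx when we differentiate it.

Move every term to one side and write the relation as F(x, y) = 0. Term by term,
  d/dx[4y] = 4·y'
  d/dx[ln(x)] = 1/x
  d/dx[-6] = 0

The pieces without y' make up ∂F/∂x and the coefficient of y' is ∂F/∂y:
  ∂F/∂x = 1/x,
  ∂F/∂y = 4.

Since d/dx[F] = ∂F/∂x + (∂F/∂y)·y' = 0, solve for y':
  (∂F/∂y)·y' = -∂F/∂x
  dy/dx = -(∂F/∂x)/(∂F/∂y) = -(1/x)/(4) = -1/(4x)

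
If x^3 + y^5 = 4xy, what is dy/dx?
Apply d/dx to both sides, remembering that y depends on x. Each occurrence of y therefore brings in a y' = dy/dx via the chain rule.

With F(x, y) equal to the left-hand side minus the right, differentiate F term by term:
  d/dx[x^3] = 3x^2
  d/dx[-4xy] = -4x·y' - 4y
  d/dx[y^5] = 5y^4·y'
Adding these up, d/dx[F] = 0 becomes
  (3x^2 - 4y) + (-4x + 5y^4)·y' = 0,
so isolating y',
  dy/dx = -(3x^2 - 4y)/(-4x + 5y^4) = (3x^2 - 4y)/(4x - 5y^4)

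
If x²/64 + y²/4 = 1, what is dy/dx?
Differentiate the relation implicitly: treat y = y(x) and apply the chain rule, so every y-derivative picks up a y' = dy/dx factor.

With everything moved to the left-hand side, differentiate term by term:
  d/dx[x^2/64] = x/32
  d/dx[y^2/4] = y·y'/2
  d/dx[-1] = 0

Separating the contributions that come from x directly and those that come through y:
  without y':      x/32
  multiplying y':  y/2

so (x/32) + (y/2)·y' = 0, and therefore
  dy/dx = -(x/32)/(y/2) = -x/(16y)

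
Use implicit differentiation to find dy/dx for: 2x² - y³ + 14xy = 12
Differentiate the relation implicitly: treat y = y(x) and apply the chain rule, so every y-derivative picks up a y' = dy/dx factor.

With everything moved to the left-hand side, differentiate term by term:
  d/dx[2x^2] = 4x
  d/dx[14xy] = 14x·y' + 14y
  d/dx[-y^3] = -3y^2·y'
  d/dx[-12] = 0

Separating the contributions that come from x directly and those that come through y:
  without y':      4x + 14y
  multiplying y':  14x - 3y^2

so (4x + 14y) + (14x - 3y^2)·y' = 0, and therefore
  dy/dx = -(4x + 14y)/(14x - 3y^2) = 2(-2x - 7y)/(14x - 3y^2)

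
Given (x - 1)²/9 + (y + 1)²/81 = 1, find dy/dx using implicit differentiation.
Apply d/dx to both sides, remembering that y depends on x. Each occurrence of y therefore brings in a y' = dy/dx via the chain rule.

With F(x, y) equal to the left-hand side minus the right, differentiate F term by term:
  d/dx[(x - 1)^2/9] = 2x/9 - 2/9
  d/dx[(y + 1)^2/81] = 2·y'(y + 1)/81
  d/dx[-1] = 0
Adding these up, d/dx[F] = 0 becomes
  (2x/9 - 2/9) + (2y/81 + 2/81)·y' = 0,
so isolating y',
  dy/dx = -(2x/9 - 2/9)/(2y/81 + 2/81)
        = -(2(x - 1)/9)/(2(y + 1)/81) = 9(1 - x)/(y + 1)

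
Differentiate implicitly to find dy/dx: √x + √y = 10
Differentiate the relation implicitly: treat y = y(x) and apply the chain rule, so every y-derivative picks up a y' = dy/dx factor.

With everything moved to the left-hand side, differentiate term by term:
  d/dx[√(x)] = 1/(2√(x))
  d/dx[√(y)] = y'/(2√(y))
  d/dx[-10] = 0

Separating the contributions that come from x directly and those that come through y:
  without y':      1/(2√(x))
  multiplying y':  1/(2√(y))

so (1/(2√(x))) + (1/(2√(y)))·y' = 0, and therefore
  dy/dx = -(1/(2√(x)))/(1/(2√(y))) = -√(y)/√(x)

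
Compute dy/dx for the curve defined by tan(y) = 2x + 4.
Differentiate the relation implicitly: treat y = y(x) and apply the chain rule, so every y-derivative picks up a y' = dy/dx factor.

With everything moved to the left-hand side, differentiate term by term:
  d/dx[-2x] = -2
  d/dx[tan(y)] = y'(tan(y)^2 + 1)
  d/dx[-4] = 0

Separating the contributions that come from x directly and those that come through y:
  without y':      -2
  multiplying y':  tan(y)^2 + 1

so (-2) + (tan(y)^2 + 1)·y' = 0, and therefore
  dy/dx = -(-2)/(tan(y)^2 + 1) = 2cos(y)^2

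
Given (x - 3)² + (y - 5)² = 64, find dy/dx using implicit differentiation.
Differentiate the relation implicitly: treat y = y(x) and apply the chain rule, so every y-derivative picks up a y' = dy/dx factor.

With everything moved to the left-hand side, differentiate term by term:
  d/dx[(x - 3)^2] = 2x - 6
  d/dx[(y - 5)^2] = 2·y'(y - 5)
  d/dx[-64] = 0

Separating the contributions that come from x directly and those that come through y:
  without y':      2x - 6
  multiplying y':  2y - 10

so (2x - 6) + (2y - 10)·y' = 0, and therefore
  dy/dx = -(2x - 6)/(2y - 10) = (3 - x)/(y - 5)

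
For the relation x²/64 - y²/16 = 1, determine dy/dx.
Apply d/dx to both sides, remembering that y depends on x. Each occurrence of y therefore brings in a y' = dy/dx via the chain rule.

With F(x, y) equal to the left-hand side minus the right, differentiate F term by term:
  d/dx[x^2/64] = x/32
  d/dx[-y^2/16] = -y·y'/8
  d/dx[-1] = 0
Adding these up, d/dx[F] = 0 becomes
  (x/32) + (-y/8)·y' = 0,
so isolating y',
  dy/dx = -(x/32)/(-y/8) = x/(4y)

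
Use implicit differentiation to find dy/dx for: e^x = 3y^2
Apply d/dx to both sides, remembering that y depends on x. Each occurrence of y therefore brings in a y' = dy/dx via the chain rule.

With F(x, y) equal to the left-hand side minus the right, differentiate F term by term:
  d/dx[-3y^2] = -6y·y'
  d/dx[e^(x)] = e^(x)
Adding these up, d/dx[F] = 0 becomes
  (e^(x)) + (-6y)·y' = 0,
so isolating y',
  dy/dx = -(e^(x))/(-6y) = e^(x)/(6y)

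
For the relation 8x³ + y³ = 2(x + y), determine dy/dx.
Apply d/dx to both sides, remembering that y depends on x. Each occurrence of y therefore brings in a y' = dy/dx via the chain rule.

With F(x, y) equal to the left-hand side minus the right, differentiate F term by term:
  d/dx[8x^3] = 24x^2
  d/dx[-2x] = -2
  d/dx[y^3] = 3y^2·y'
  d/dx[-2y] = -2·y'
Adding these up, d/dx[F] = 0 becomes
  (24x^2 - 2) + (3y^2 - 2)·y' = 0,
so isolating y',
  dy/dx = -(24x^2 - 2)/(3y^2 - 2) = 2(1 - 12x^2)/(3y^2 - 2)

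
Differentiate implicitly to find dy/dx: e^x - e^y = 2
Differentiate the relation implicitly: treat y = y(x) and apply the chain rule, so every y-derivative picks up a y' = dy/dx factor.

With everything moved to the left-hand side, differentiate term by term:
  d/dx[e^(x)] = e^(x)
  d/dx[-e^(y)] = -y'·e^(y)
  d/dx[-2] = 0

Separating the contributions that come from x directly and those that come through y:
  without y':      e^(x)
  multiplying y':  -e^(y)

so (e^(x)) + (-e^(y))·y' = 0, and therefore
  dy/dx = -(e^(x))/(-e^(y)) = e^(x - y)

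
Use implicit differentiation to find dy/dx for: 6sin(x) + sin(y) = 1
Apply d/dx to both sides, remembering that y depends on x. Each occurrence of y therefore brings in a y' = dy/dx via the chain rule.

With F(x, y) equal to the left-hand side minus the right, differentiate F term by term:
  d/dx[6sin(x)] = 6cos(x)
  d/dx[sin(y)] = y'·cos(y)
  d/dx[-1] = 0
Adding these up, d/dx[F] = 0 becomes
  (6cos(x)) + (cos(y))·y' = 0,
so isolating y',
  dy/dx = -(6cos(x))/(cos(y)) = -6cos(x)/cos(y)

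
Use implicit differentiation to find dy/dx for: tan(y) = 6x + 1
Apply d/dx to both sides, remembering that y depends on x. Each occurrence of y therefore brings in a y' = dy/dx via the chain rule.

With F(x, y) equal to the left-hand side minus the right, differentiate F term by term:
  d/dx[-6x] = -6
  d/dx[tan(y)] = y'(tan(y)^2 + 1)
  d/dx[-1] = 0
Adding these up, d/dx[F] = 0 becomes
  (-6) + (tan(y)^2 + 1)·y' = 0,
so isolating y',
  dy/dx = -(-6)/(tan(y)^2 + 1) = 6cos(y)^2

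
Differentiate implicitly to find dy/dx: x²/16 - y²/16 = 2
Apply d/dx to both sides, remembering that y depends on x. Each occurrence of y therefore brings in a y' = dy/dx via the chain rule.

With F(x, y) equal to the left-hand side minus the right, differentiate F term by term:
  d/dx[x^2/16] = x/8
  d/dx[-y^2/16] = -y·y'/8
  d/dx[-2] = 0
Adding these up, d/dx[F] = 0 becomes
  (x/8) + (-y/8)·y' = 0,
so isolating y',
  dy/dx = -(x/8)/(-y/8) = x/y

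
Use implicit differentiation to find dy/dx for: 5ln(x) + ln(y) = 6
Take d/dx of both sides. Since y is implicitly a function of x, the chain rule attaches a y' = dy/dx factor whenever we differentiate through y.

Set F(x, y) = (left side) − (right side), so the curve is F = 0. Differentiating each term of F:
  d/dx[5ln(x)] = 5/x
  d/dx[ln(y)] = y'/y
  d/dx[-6] = 0

Collecting, the y'-free part is the partial derivative in x and the y' coefficient is the partial derivative in y:
  ∂F/∂x = 5/x
  ∂F/∂y = 1/y

so d/dx[F(x, y(x))] = ∂F/∂x + (∂F/∂y)·y' = 0. Rearranging,
  dy/dx = -(∂F/∂x)/(∂F/∂y) = -(5/x)/(1/y) = -5y/x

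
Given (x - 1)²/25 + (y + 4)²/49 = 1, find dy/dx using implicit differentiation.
Differentiate the relation implicitly: treat y = y(x) and apply the chain rule, so every y-derivative picks up a y' = dy/dx factor.

With everything moved to the left-hand side, differentiate term by term:
  d/dx[(x - 1)^2/25] = 2x/25 - 2/25
  d/dx[(y + 4)^2/49] = 2·y'(y + 4)/49
  d/dx[-1] = 0

Separating the contributions that come from x directly and those that come through y:
  without y':      2x/25 - 2/25
  multiplying y':  2y/49 + 8/49

so (2x/25 - 2/25) + (2y/49 + 8/49)·y' = 0, and therefore
  dy/dx = -(2x/25 - 2/25)/(2y/49 + 8/49)
        = -(2(x - 1)/25)/(2(y + 4)/49) = 49(1 - x)/(25(y + 4))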